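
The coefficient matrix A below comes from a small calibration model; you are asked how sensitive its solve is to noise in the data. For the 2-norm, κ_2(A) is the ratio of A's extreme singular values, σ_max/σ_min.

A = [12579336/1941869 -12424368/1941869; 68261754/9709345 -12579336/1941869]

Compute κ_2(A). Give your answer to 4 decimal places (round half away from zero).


AᵀA = [353260052244/3865323725 -67249130256/773064745; -67249130256/773064745 12817442880/154612949]; tr = 23230900836/133287025, det = 1214383104/133287025
eigenvalues of AᵀA: λ = (tr ± √(tr²−4·det))/2 = 4356/25, 278784/5331481
κ_2(A) = √(λ_max/λ_min) = √((4356/25) / (278784/5331481)) = 57.7250

57.7250


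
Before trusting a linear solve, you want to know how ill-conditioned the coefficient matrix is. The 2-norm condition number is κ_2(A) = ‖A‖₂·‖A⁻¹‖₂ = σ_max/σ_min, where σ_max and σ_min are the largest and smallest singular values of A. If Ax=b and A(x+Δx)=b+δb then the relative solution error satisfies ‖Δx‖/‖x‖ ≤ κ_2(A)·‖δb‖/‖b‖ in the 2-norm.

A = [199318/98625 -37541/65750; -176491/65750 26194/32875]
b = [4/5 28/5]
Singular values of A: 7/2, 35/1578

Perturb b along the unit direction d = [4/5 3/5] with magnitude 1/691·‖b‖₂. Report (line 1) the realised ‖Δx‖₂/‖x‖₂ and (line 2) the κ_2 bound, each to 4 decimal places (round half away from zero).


0.0020
0.2284

largest singular value 7/2, smallest 35/1578
κ_2(A) = (7/2) / (35/1578) = 157.8000
κ_2(A)·‖δb‖/‖b‖ = 0.2284
solve Ax = b  →  x = [49.3989 173.4491]
‖b‖₂ = 5.6569 and ‖x‖₂ = 180.3465
Δx = A⁻¹·δb where δb = 1/691·5.6569·d; ‖Δx‖ = 0.3691
relative error = 0.0020
tightness: 0.0020 against a bound of 0.2284 (unrounded ratio ≈ 0.0090)


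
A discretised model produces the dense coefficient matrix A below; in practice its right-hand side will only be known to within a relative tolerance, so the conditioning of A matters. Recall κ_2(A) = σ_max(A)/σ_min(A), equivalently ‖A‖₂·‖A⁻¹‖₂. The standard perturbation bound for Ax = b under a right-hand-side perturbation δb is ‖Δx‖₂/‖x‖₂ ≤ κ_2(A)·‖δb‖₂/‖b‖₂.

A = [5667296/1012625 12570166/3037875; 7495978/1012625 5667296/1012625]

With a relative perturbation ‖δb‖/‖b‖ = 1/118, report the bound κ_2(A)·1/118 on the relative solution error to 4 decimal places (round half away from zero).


form AᵀA = [3532317205124/41016375625 7947385195904/123049126875; 7947385195904/123049126875 17882930753284/369147380625] with trace 1986951423976/14765895225 and determinant 282912400/590635809
char-poly roots: 3364/25 and 2102500/590635809
so κ_2 = √((3364/25) / (2102500/590635809)) = 194.4240
κ_2(A)·‖δb‖/‖b‖ = 1.6477

1.6477


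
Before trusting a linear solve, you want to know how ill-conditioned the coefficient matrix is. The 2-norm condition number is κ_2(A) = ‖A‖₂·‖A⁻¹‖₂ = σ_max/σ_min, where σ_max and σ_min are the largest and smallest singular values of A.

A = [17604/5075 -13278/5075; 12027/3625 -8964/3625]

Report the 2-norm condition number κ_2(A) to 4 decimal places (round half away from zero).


AᵀA = [17640081/765625 -13229892/765625; -13229892/765625 9922644/765625]; tr = 1102509/30625, det = 324/30625
solving λ² − 1102509/30625·λ + 324/30625 = 0 gives λ = 36, 9/30625
σ_max=√36=6, σ_min=√(9/30625)=(3/175) → κ = 350.0000

350.0000


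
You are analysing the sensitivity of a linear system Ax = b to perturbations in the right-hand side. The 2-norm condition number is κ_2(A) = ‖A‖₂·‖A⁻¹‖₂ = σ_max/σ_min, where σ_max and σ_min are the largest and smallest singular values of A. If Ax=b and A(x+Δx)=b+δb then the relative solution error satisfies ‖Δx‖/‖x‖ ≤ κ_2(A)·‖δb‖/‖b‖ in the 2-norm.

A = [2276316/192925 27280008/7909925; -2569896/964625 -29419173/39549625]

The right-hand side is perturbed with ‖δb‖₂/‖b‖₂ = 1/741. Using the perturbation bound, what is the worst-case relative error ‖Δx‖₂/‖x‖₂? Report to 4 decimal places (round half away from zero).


form AᵀA = [136144728747216/930501390625 39708589811688/930501390625; 39708589811688/930501390625 11582664278409/930501390625] with trace 236363828841/1488802225 and determinant 252047376/1488802225
solving λ² − 236363828841/1488802225·λ + 252047376/1488802225 = 0 gives λ = 3969/25, 63504/59552089
κ = σ_max/σ_min = (63/5)/(252/7717) = 385.8500
worst-case relative error ≤ 385.8500 × 1/741 = 0.5207

0.5207


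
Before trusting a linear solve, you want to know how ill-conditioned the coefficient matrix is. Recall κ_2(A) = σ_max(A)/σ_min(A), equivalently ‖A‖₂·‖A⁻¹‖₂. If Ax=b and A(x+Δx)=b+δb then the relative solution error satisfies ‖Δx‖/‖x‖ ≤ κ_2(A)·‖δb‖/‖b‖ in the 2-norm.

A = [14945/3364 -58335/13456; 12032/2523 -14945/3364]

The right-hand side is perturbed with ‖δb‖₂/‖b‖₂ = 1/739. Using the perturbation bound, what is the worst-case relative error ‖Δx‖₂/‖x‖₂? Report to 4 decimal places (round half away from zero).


form AᵀA = [5144449/121104 -6530965/161472; -6530965/161472 8295625/215296] with trace 186649/2304 and determinant 225/256
char-poly roots: 81 and 25/2304
σ_max=√81=9, σ_min=√(25/2304)=(5/48) → κ = 86.4000
κ_2(A)·‖δb‖/‖b‖ = 0.1169

0.1169


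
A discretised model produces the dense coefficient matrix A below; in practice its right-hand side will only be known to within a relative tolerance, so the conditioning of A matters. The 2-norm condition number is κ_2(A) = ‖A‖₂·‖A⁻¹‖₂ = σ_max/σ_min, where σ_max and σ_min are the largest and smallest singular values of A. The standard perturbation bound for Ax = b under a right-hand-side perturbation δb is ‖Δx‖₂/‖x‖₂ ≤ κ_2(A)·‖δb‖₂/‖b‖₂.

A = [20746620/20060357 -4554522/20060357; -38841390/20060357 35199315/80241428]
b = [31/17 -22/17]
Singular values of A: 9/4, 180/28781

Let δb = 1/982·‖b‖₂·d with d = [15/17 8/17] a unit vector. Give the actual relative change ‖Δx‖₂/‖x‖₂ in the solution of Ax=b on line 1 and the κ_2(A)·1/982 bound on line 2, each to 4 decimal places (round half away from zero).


σ_max = 9/4, σ_min = 180/28781
κ_2(A) = (9/4) / (180/28781) = 359.7625
perturbation bound = 359.7625·1/982 = 0.3664
solve Ax = b  →  x = [35.9660 155.7995]
‖b‖ = 2.2361, ‖x‖ = 159.8969
δb = ε·‖b‖·d = [0.0020 0.0011]; solving A·Δx = δb gives ‖Δx‖ = 0.3641
realised ‖Δx‖/‖x‖ = 0.0023
tightness: 0.0023 against a bound of 0.3664 (unrounded ratio ≈ 0.0062)

0.0023
0.3664


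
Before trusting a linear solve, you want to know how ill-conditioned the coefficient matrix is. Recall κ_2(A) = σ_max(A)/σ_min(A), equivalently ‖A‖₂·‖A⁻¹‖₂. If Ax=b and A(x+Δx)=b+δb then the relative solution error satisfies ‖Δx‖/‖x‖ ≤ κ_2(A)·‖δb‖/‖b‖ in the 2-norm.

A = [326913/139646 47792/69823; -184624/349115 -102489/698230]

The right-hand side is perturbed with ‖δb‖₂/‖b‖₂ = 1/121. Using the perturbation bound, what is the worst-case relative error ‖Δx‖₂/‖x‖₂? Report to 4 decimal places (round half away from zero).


2.8149

M = AᵀA = [1670521609/290020900 121807728/72505225; 121807728/72505225 142124641/290020900]. tr(M)=36252925/5800418, det(M)=15625/46403344
eigenvalues of AᵀA: λ = (tr ± √(tr²−4·det))/2 = 25/4, 625/11600836
σ_max=√(25/4)=(5/2), σ_min=√(625/11600836)=(25/3406) → κ = 340.6000
κ_2(A)·‖δb‖/‖b‖ = 2.8149


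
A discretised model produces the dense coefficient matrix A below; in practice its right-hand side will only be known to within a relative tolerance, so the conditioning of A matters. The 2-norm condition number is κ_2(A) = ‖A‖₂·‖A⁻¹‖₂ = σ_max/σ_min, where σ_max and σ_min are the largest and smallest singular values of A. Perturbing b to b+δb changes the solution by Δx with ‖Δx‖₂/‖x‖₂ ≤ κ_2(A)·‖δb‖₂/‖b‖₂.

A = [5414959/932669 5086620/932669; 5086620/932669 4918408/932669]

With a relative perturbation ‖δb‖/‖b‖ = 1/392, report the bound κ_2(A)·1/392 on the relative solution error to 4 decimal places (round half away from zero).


0.3536

form AᵀA = [65630777641/1034329921 62499299940/1034329921; 62499299940/1034329921 59529655504/1034329921] with trace 148823345/1229881 and determinant 937024/1229881
char-poly roots: 121 and 7744/1229881
κ_2(A) = √(λ_max/λ_min) = √(121 / (7744/1229881)) = 138.6250
perturbation bound = 138.6250·1/392 = 0.3536


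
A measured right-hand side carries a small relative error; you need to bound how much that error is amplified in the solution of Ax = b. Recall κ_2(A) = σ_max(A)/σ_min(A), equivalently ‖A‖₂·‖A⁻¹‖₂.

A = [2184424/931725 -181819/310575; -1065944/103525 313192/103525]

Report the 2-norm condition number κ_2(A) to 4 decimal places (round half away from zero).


113.6250

M = AᵀA = [57588860032/516425625 -5598446392/172141875; -5598446392/172141875 544831177/57380625]. tr(M)=99987745/826281, det(M)=937024/826281
char-poly roots: 121 and 7744/826281
κ_2(A) = √(λ_max/λ_min) = √(121 / (7744/826281)) = 113.6250


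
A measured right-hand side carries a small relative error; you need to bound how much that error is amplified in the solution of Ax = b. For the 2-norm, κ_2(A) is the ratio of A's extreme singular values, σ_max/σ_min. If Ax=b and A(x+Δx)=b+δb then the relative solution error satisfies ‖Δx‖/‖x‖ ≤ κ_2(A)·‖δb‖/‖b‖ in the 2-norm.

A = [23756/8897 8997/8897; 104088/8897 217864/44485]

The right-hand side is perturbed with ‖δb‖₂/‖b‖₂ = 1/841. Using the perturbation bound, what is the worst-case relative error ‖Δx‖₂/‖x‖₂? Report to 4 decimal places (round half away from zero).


AᵀA = [6780880/47089 14125932/235445; 14125932/235445 29439841/1177225]; tr = 198961841/1177225, det = 1827904/1177225
eigenvalues of AᵀA: λ = (tr ± √(tr²−4·det))/2 = 169, 10816/1177225
so κ_2 = √(169 / (10816/1177225)) = 135.6250
κ_2(A)·‖δb‖/‖b‖ = 0.1613

0.1613


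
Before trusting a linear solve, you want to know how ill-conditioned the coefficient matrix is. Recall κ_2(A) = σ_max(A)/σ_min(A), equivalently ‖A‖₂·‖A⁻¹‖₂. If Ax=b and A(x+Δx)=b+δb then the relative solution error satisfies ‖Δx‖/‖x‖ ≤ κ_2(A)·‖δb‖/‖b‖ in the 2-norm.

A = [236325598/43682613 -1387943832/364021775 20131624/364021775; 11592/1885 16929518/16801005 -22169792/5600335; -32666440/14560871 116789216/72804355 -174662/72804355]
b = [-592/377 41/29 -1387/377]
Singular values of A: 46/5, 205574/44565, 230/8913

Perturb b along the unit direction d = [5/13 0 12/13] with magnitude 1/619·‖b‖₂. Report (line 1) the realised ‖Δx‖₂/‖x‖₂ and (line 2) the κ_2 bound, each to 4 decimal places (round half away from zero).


0.0017
0.5760

σ_max = 46/5, σ_min = 230/8913
κ_2(A) = (46/5) / (230/8913) = 356.5200
worst-case relative error ≤ 356.5200 × 1/619 = 0.5760
solve Ax = b  →  x = [-59.5184 -85.7026 -114.6315]
2-norm of b is 4.2426; of x, 155.0089
with δb = [0.0026 0.0000 0.0063], A·Δx = δb → ‖Δx‖ = 0.2656
relative error = 0.0017
so the bound overstates the realised error by a factor of ≈ 336.1307 (computed from the unrounded values)


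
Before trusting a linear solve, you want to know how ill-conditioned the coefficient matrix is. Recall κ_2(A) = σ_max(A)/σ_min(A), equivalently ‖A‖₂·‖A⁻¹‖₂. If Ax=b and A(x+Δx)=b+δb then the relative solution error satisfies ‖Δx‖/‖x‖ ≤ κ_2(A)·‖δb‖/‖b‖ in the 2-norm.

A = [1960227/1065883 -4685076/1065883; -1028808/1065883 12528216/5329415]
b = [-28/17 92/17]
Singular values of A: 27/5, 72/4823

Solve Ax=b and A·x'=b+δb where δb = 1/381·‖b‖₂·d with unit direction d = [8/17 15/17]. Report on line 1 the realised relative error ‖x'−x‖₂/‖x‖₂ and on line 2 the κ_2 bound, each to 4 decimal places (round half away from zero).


σ_max = 27/5, σ_min = 72/4823
κ_2(A) = (27/5) / (72/4823) = 361.7250
κ_2(A)·‖δb‖/‖b‖ = 0.9494
solve Ax = b  →  x = [247.0484 103.7393]
‖b‖ = 5.6569, ‖x‖ = 267.9455
re-solving with b+δb shifts x by Δx of norm 0.9946
dividing the unrounded norms, ‖Δx‖/‖x‖ = 0.0037
so the bound overstates the realised error by a factor of ≈ 255.7792 (computed from the unrounded values)

0.0037
0.9494


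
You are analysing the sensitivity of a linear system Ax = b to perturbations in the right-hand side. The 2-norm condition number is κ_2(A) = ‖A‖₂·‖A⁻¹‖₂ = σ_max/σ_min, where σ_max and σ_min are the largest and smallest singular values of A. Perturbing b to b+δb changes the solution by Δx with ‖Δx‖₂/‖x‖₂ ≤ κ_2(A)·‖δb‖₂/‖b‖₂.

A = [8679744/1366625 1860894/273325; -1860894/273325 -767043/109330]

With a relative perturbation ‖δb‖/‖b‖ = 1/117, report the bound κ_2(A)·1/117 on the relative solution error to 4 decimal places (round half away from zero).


0.8681

AᵀA = [192522137796/2220765625 40421409021/444153125; 40421409021/444153125 33960261609/355322500]; tr = 1925202249/10562500, det = 8503056/2640625
char-poly roots: 729/4 and 46656/2640625
κ = σ_max/σ_min = (27/2)/(216/1625) = 101.5625
perturbation bound = 101.5625·1/117 = 0.8681


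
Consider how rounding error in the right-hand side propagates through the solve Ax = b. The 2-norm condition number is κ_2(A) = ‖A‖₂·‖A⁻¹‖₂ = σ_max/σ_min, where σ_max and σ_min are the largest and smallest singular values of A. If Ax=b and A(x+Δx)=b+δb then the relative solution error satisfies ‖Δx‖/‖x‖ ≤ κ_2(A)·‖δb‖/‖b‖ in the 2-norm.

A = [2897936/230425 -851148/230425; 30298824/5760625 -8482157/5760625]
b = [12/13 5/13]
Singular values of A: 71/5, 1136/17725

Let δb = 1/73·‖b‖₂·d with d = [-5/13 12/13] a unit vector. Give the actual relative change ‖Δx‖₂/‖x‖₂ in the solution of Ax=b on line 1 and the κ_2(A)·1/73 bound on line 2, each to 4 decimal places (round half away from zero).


3.0351
3.0351

largest singular value 71/5, smallest 1136/17725
κ_2(A) = (71/5) / (1136/17725) = 221.5625
κ_2(A)·‖δb‖/‖b‖ = 3.0351
solve Ax = b  →  x = [0.0676 -0.0197]
‖b‖₂ = 1.0000 and ‖x‖₂ = 0.0704
with δb = [-0.0053 0.0126], A·Δx = δb → ‖Δx‖ = 0.2137
realised ‖Δx‖/‖x‖ = 3.0351
tightness: 3.0351 against a bound of 3.0351; the bound is attained (ratio 1)


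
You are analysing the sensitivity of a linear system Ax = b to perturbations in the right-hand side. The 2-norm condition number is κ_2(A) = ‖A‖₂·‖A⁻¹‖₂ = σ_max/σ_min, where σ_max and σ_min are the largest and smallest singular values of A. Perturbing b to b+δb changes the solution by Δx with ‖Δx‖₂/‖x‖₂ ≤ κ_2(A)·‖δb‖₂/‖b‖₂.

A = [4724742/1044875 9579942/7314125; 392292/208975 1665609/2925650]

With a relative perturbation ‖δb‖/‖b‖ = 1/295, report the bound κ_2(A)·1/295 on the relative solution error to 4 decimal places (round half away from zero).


0.7629

form AᵀA = [154855102356/6460140625 316155727206/45220984375; 316155727206/45220984375 2582588688849/1266187562500] with trace 52694702001/2025900100 and determinant 6765201/506475025
eigenvalues of AᵀA: λ = (tr ± √(tr²−4·det))/2 = 2601/100, 10404/20259001
κ = σ_max/σ_min = (51/10)/(102/4501) = 225.0500
bound on ‖Δx‖/‖x‖: κ·ε = 225.0500·1/295 = 0.7629


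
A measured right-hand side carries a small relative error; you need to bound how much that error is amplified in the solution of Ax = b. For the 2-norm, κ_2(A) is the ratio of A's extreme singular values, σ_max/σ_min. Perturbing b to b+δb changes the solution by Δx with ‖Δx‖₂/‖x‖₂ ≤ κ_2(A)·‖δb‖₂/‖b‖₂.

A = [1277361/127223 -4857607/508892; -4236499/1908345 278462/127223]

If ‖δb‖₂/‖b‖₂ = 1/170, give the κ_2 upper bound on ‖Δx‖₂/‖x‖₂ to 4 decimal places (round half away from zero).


1.5106

M = AᵀA = [229071639946/2166437025 -58175242097/577716540; -58175242097/577716540 14775135713/154057744]. tr(M)=8311000921/41216400, det(M)=25411681/41216400
char-poly roots: 5041/25 and 5041/1648656
σ_max=√(5041/25)=(71/5), σ_min=√(5041/1648656)=(71/1284) → κ = 256.8000
perturbation bound = 256.8000·1/170 = 1.5106


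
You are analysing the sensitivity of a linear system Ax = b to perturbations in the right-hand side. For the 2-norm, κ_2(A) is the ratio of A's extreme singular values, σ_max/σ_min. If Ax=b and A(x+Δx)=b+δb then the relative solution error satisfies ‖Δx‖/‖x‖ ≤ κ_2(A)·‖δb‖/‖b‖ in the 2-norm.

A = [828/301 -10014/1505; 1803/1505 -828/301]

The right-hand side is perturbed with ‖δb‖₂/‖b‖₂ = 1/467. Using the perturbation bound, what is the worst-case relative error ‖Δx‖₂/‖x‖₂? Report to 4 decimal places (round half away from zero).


0.3223

AᵀA = [20390409/2265025 -9784476/453005; -9784476/453005 117419796/2265025]; tr = 27562041/453005, det = 9253764/56625625
char-poly roots: 1521/25 and 6084/2265025
κ_2(A) = √(λ_max/λ_min) = √((1521/25) / (6084/2265025)) = 150.5000
κ_2(A)·‖δb‖/‖b‖ = 0.3223


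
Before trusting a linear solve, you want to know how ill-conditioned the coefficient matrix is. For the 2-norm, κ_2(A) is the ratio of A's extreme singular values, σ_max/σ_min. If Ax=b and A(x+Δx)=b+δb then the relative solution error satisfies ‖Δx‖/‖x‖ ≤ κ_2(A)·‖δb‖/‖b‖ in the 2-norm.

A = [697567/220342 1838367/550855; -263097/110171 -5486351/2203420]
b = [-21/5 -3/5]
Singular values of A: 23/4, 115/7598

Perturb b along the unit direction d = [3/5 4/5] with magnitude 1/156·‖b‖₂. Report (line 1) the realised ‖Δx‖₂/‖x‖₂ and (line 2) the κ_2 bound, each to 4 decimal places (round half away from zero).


from the listed singular values, σ₁ = 23/4, σ_n = 115/7598
κ_2(A) = (23/4) / (115/7598) = 379.9000
κ_2(A)·‖δb‖/‖b‖ = 2.4353
solve Ax = b  →  x = [143.1706 -137.0735]
2-norm of b is 4.2426; of x, 198.2094
δb = ε·‖b‖·d = [0.0163 0.0218]; solving A·Δx = δb gives ‖Δx‖ = 1.7969
realised ‖Δx‖/‖x‖ = 0.0091
realised/bound (from unrounded values) ≈ 0.0037

0.0091
2.4353


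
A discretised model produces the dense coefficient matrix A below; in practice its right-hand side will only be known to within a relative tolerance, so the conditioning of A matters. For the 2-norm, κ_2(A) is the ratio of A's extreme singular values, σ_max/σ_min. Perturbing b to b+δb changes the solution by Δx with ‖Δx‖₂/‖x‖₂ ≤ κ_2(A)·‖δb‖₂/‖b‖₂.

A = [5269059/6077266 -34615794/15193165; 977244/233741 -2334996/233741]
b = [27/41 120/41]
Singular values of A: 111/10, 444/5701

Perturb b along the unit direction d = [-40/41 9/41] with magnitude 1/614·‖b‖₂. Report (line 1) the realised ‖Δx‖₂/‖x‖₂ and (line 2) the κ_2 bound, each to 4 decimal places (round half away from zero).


from the listed singular values, σ₁ = 111/10, σ_n = 444/5701
condition number: (111/10) ÷ (444/5701) = 142.5250
perturbation bound = 142.5250·1/614 = 0.2321
solve Ax = b  →  x = [0.1040 -0.2495]
‖b‖ = 3.0000, ‖x‖ = 0.2703
Δx = A⁻¹·δb where δb = 1/614·3.0000·d; ‖Δx‖ = 0.0627
relative error = 0.2321
so the bound is sharp here: realised error equals the bound

0.2321
0.2321


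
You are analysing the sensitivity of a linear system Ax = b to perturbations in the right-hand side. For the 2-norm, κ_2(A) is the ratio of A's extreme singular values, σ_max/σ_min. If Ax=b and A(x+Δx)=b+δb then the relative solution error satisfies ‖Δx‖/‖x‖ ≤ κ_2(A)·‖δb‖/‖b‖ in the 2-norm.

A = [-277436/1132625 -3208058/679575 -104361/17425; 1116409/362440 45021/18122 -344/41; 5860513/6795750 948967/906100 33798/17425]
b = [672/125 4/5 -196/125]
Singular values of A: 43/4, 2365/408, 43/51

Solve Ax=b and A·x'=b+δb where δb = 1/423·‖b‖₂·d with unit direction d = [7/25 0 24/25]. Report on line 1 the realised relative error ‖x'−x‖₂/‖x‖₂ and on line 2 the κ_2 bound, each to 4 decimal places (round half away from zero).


from the listed singular values, σ₁ = 43/4, σ_n = 43/51
κ_2(A) = (43/4) / (43/51) = 12.7500
bound on ‖Δx‖/‖x‖: κ·ε = 12.7500·1/423 = 0.0301
solve Ax = b  →  x = [-0.1900 -0.6684 -0.3630]
‖b‖ = 5.6569, ‖x‖ = 0.7840
Δx = A⁻¹·δb where δb = 1/423·5.6569·d; ‖Δx‖ = 0.0159
dividing the unrounded norms, ‖Δx‖/‖x‖ = 0.0202
tightness: 0.0202 against a bound of 0.0301 (unrounded ratio ≈ 0.6712)

0.0202
0.0301


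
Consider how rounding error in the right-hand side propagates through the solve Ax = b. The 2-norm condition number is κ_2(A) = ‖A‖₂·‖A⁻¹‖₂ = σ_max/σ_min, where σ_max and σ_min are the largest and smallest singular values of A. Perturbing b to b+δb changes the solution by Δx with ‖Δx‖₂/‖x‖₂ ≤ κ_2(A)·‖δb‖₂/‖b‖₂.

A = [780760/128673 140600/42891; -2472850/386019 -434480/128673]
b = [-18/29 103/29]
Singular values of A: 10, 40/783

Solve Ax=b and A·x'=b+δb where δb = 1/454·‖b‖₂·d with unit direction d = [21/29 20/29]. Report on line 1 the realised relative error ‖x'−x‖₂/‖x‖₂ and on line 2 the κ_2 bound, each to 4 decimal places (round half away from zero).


from the listed singular values, σ₁ = 10, σ_n = 40/783
condition number: 10 ÷ (40/783) = 195.7500
κ_2(A)·‖δb‖/‖b‖ = 0.4312
solve Ax = b  →  x = [-18.6882 34.4029]
‖b‖₂ = 3.6056 and ‖x‖₂ = 39.1511
δb = ε·‖b‖·d = [0.0058 0.0055]; solving A·Δx = δb gives ‖Δx‖ = 0.1555
realised ‖Δx‖/‖x‖ = 0.0040
realised/bound (from unrounded values) ≈ 0.0092

0.0040
0.4312


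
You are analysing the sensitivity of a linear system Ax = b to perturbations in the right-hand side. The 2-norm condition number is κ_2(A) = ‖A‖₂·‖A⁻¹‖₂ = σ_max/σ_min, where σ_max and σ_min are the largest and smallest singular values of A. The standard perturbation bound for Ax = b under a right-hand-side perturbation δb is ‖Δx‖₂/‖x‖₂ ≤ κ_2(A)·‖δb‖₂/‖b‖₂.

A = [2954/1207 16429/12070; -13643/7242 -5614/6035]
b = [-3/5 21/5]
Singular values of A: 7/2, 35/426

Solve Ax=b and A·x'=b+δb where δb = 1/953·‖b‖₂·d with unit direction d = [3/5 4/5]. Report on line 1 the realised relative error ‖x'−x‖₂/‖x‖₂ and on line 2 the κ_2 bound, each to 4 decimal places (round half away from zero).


from the listed singular values, σ₁ = 7/2, σ_n = 35/426
condition number: (7/2) ÷ (35/426) = 42.6000
κ_2(A)·‖δb‖/‖b‖ = 0.0447
solve Ax = b  →  x = [-17.9395 31.8151]
2-norm of b is 4.2426; of x, 36.5243
Δx = A⁻¹·δb where δb = 1/953·4.2426·d; ‖Δx‖ = 0.0542
relative error = 0.0015
realised/bound (from unrounded values) ≈ 0.0332

0.0015
0.0447


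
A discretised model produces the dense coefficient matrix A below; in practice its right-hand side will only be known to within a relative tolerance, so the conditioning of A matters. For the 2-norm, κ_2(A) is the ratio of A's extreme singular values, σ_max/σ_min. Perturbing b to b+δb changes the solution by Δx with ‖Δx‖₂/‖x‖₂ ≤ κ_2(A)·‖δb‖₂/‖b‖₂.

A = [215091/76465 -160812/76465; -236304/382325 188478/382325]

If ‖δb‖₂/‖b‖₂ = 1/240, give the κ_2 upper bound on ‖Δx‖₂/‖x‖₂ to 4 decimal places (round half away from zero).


0.6217

AᵀA = [721262961/86955625 -540909252/86955625; -540909252/86955625 405732564/86955625]; tr = 45079821/3478225, det = 26244/3478225
eigenvalues of AᵀA: λ = (tr ± √(tr²−4·det))/2 = 324/25, 81/139129
so κ_2 = √((324/25) / (81/139129)) = 149.2000
perturbation bound = 149.2000·1/240 = 0.6217


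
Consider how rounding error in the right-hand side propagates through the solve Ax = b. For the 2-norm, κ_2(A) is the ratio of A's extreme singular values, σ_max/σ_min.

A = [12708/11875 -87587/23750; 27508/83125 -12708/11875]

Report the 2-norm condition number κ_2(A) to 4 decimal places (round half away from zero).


212.8000

AᵀA = [13871776/11055625 -6792426/1579375; -6792426/1579375 13307929/902500]; tr = 1132121/70756, det = 100/17689
λ_max, λ_min = (1132121/70756 ± √1281584749041/5006411536)/2 = 16, 25/70756
σ_max=√16=4, σ_min=√(25/70756)=(5/266) → κ = 212.8000


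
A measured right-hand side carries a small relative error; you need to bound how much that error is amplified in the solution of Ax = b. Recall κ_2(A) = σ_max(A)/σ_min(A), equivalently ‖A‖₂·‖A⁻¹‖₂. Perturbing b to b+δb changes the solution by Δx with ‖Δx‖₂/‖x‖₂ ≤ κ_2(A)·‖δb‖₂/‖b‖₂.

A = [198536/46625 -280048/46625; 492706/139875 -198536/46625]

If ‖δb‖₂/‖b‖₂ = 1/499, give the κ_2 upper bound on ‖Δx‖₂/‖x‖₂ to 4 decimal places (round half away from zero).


0.0561

AᵀA = [23900323684/782600625 -10584748304/260866875; -10584748304/260866875 4713737024/86955625]; tr = 2652958276/31304025, det = 286557184/31304025
char-poly roots: 2116/25 and 135424/1252161
so κ_2 = √((2116/25) / (135424/1252161)) = 27.9750
perturbation bound = 27.9750·1/499 = 0.0561


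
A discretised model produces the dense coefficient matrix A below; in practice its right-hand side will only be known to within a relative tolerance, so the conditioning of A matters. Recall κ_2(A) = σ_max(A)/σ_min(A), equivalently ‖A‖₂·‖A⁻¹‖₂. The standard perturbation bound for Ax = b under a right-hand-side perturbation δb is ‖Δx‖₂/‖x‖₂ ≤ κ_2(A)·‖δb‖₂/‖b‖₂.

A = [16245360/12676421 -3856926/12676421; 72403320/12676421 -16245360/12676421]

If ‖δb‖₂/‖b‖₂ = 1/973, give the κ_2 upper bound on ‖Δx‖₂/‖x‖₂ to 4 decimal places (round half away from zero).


0.3875

form AᵀA = [3275521992000/95592890761 -736987001760/95592890761; -736987001760/95592890761 165846281796/95592890761] with trace 2047214916/56866681 and determinant 518400/56866681
λ_max, λ_min = (2047214916/56866681 ± √4190970993543165456/3233819407955761)/2 = 36, 14400/56866681
κ = σ_max/σ_min = 6/(120/7541) = 377.0500
bound on ‖Δx‖/‖x‖: κ·ε = 377.0500·1/973 = 0.3875


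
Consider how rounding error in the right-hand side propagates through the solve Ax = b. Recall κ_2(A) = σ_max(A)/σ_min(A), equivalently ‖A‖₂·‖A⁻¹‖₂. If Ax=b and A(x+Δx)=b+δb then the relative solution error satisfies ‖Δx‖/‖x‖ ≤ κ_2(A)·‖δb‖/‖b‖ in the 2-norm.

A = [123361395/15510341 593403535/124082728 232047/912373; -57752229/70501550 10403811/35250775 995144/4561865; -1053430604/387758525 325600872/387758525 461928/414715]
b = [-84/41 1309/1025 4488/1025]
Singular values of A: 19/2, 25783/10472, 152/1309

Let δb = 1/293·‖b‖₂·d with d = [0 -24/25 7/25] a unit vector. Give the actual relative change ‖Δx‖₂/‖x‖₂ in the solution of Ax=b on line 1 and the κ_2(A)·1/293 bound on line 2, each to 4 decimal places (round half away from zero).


largest singular value 19/2, smallest 152/1309
κ_2(A) = (19/2) / (152/1309) = 81.8125
bound on ‖Δx‖/‖x‖: κ·ε = 81.8125·1/293 = 0.2792
solve Ax = b  →  x = [-0.9532 1.1162 0.7645]
2-norm of b is 5.0000; of x, 1.6550
Δx = A⁻¹·δb where δb = 1/293·5.0000·d; ‖Δx‖ = 0.1470
relative error = 0.0888
so the bound overstates the realised error by a factor of ≈ 3.1446 (computed from the unrounded values)

0.0888
0.2792


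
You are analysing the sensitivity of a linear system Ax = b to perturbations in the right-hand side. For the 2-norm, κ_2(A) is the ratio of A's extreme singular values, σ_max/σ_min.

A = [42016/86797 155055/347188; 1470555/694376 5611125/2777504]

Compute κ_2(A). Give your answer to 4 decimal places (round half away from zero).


form AᵀA = [1353666889/286828096 5156701095/1147312384; 5156701095/1147312384 19645101225/4589249536] with trace 49112689/5456896 and determinant 5625/5456896
eigenvalues of AᵀA: λ = (tr ± √(tr²−4·det))/2 = 9, 625/5456896
so κ_2 = √(9 / (625/5456896)) = 280.3200

280.3200


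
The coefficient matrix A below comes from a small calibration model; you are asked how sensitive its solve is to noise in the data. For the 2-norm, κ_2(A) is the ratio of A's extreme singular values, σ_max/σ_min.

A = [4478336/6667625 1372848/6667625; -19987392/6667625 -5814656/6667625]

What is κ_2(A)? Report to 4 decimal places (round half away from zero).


325.2500

M = AᵀA = [49916874752/5289378125 14558939136/5289378125; 14558939136/5289378125 4246869248/5289378125]. tr(M)=433309952/42315025, det(M)=1048576/1057875625
eigenvalues of AᵀA: λ = (tr ± √(tr²−4·det))/2 = 256/25, 4096/42315025
κ = σ_max/σ_min = (16/5)/(64/6505) = 325.2500


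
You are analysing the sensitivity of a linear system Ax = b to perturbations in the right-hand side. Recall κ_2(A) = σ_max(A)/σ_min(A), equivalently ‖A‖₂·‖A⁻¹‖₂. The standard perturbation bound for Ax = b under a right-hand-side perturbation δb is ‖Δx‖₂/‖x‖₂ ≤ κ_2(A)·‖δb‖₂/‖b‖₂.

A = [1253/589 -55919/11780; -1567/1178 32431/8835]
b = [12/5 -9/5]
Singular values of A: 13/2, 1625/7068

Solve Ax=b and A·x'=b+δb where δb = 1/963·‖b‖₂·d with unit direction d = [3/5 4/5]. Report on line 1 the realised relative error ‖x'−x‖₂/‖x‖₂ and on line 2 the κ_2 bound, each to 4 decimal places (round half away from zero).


largest singular value 13/2, smallest 1625/7068
κ = σ_max/σ_min = (13/2)/(1625/7068) = 28.2720
worst-case relative error ≤ 28.2720 × 1/963 = 0.0294
solve Ax = b  →  x = [0.1775 -0.4260]
‖b‖ = 3.0000, ‖x‖ = 0.4615
re-solving with b+δb shifts x by Δx of norm 0.0135
relative error = 0.0294
so the bound is sharp here: realised error equals the bound

0.0294
0.0294


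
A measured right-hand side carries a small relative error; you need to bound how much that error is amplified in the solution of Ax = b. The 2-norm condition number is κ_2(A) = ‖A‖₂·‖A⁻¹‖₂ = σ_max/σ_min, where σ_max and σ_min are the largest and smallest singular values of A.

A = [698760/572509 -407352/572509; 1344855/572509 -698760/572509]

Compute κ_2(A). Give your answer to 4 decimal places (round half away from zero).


49.5250

M = AᵀA = [7947752625/1134140329 -4236581880/1134140329; -4236581880/1134140329 2263671936/1134140329]. tr(M)=35333649/3924361, det(M)=129600/3924361
solving λ² − 35333649/3924361·λ + 129600/3924361 = 0 gives λ = 9, 14400/3924361
σ_max=√9=3, σ_min=√(14400/3924361)=(120/1981) → κ = 49.5250


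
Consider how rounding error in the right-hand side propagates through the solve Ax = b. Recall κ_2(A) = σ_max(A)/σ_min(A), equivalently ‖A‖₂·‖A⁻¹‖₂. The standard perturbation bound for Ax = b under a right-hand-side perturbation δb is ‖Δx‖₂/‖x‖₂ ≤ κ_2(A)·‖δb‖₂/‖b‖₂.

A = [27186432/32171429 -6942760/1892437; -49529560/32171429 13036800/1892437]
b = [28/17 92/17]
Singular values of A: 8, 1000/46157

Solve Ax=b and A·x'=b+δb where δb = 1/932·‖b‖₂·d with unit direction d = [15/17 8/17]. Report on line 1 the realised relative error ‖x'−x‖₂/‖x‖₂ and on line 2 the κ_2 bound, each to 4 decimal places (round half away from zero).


σ_max = 8, σ_min = 1000/46157
κ_2(A) = 8 / (1000/46157) = 369.2560
worst-case relative error ≤ 369.2560 × 1/932 = 0.3962
solve Ax = b  →  x = [180.0151 41.0159]
2-norm of b is 5.6569; of x, 184.6287
δb = ε·‖b‖·d = [0.0054 0.0029]; solving A·Δx = δb gives ‖Δx‖ = 0.2802
realised ‖Δx‖/‖x‖ = 0.0015
so the bound overstates the realised error by a factor of ≈ 261.1044 (computed from the unrounded values)

0.0015
0.3962


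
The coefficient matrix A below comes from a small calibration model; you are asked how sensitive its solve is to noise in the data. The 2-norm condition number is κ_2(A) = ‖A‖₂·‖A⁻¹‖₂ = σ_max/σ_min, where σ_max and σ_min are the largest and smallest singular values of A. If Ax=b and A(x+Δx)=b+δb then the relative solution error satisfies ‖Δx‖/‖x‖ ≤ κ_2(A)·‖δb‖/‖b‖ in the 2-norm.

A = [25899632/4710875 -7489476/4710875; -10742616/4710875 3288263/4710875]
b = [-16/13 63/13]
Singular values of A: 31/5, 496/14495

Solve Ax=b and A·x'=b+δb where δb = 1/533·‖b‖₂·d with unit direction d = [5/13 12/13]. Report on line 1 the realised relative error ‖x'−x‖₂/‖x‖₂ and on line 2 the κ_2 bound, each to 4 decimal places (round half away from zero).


largest singular value 31/5, smallest 496/14495
condition number: (31/5) ÷ (496/14495) = 181.1875
κ_2(A)·‖δb‖/‖b‖ = 0.3399
solve Ax = b  →  x = [32.2661 112.3548]
2-norm of b is 5.0000; of x, 116.8962
with δb = [0.0036 0.0087], A·Δx = δb → ‖Δx‖ = 0.2741
realised ‖Δx‖/‖x‖ = 0.0023
realised/bound (from unrounded values) ≈ 0.0069

0.0023
0.3399


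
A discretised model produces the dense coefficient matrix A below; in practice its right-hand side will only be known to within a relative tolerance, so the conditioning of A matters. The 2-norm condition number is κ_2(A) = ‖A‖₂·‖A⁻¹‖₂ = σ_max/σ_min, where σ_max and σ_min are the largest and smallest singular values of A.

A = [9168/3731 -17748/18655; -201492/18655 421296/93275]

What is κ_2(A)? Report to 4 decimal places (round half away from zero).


M = AᵀA = [25401744/207025 -52918272/1035125; -52918272/1035125 110270736/5175625]. tr(M)=4410144/30625, det(M)=20736/30625
solving λ² − 4410144/30625·λ + 20736/30625 = 0 gives λ = 144, 144/30625
σ_max=√144=12, σ_min=√(144/30625)=(12/175) → κ = 175.0000

175.0000


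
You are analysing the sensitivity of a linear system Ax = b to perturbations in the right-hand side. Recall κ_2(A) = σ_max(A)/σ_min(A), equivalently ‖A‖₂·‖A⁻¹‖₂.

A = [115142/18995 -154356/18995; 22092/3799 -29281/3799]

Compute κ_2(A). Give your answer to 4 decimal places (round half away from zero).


366.8000

form AᵀA = [30272404/429025 -40362372/429025; -40362372/429025 53817121/429025] with trace 3363581/17161 and determinant 4900/17161
char-poly roots: 196 and 25/17161
σ_max=√196=14, σ_min=√(25/17161)=(5/131) → κ = 366.8000


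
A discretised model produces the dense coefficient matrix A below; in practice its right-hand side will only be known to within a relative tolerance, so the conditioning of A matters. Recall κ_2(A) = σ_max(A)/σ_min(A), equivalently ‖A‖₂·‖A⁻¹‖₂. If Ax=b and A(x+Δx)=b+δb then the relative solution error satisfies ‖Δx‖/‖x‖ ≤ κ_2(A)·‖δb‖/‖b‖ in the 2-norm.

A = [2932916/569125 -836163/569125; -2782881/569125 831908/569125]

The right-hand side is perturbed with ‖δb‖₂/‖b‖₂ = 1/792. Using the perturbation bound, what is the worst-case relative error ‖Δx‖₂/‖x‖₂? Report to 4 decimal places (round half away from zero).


AᵀA = [19436888137/385140625 -5668842816/385140625; -5668842816/385140625 1654268113/385140625]; tr = 1349834/24649, det = 1874161/15405625
eigenvalues of AᵀA: λ = (tr ± √(tr²−4·det))/2 = 1369/25, 1369/616225
κ_2(A) = √(λ_max/λ_min) = √((1369/25) / (1369/616225)) = 157.0000
worst-case relative error ≤ 157.0000 × 1/792 = 0.1982

0.1982


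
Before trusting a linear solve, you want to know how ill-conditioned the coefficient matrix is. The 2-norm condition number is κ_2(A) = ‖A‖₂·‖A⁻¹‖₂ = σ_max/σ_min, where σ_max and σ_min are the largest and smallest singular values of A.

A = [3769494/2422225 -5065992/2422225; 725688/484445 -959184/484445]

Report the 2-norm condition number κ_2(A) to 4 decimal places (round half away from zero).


250.5750

M = AᵀA = [32550132996/6976425625 -43398257328/6976425625; -43398257328/6976425625 57865783104/6976425625]. tr(M)=3616636644/279057025, det(M)=746496/279057025
char-poly roots: 324/25 and 2304/11162281
so κ_2 = √((324/25) / (2304/11162281)) = 250.5750


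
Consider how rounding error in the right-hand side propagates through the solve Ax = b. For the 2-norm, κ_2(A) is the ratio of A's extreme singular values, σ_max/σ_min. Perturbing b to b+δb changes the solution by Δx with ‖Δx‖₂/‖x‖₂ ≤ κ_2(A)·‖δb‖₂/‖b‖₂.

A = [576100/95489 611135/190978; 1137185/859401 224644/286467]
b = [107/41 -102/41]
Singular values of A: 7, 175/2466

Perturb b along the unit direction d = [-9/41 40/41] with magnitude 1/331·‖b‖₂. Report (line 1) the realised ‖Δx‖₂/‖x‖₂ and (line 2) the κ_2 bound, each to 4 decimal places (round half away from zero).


0.0036
0.2980

from the listed singular values, σ₁ = 7, σ_n = 175/2466
κ_2(A) = 7 / (175/2466) = 98.6400
perturbation bound = 98.6400·1/331 = 0.2980
solve Ax = b  →  x = [20.1459 -37.1664]
2-norm of b is 3.6056; of x, 42.2753
δb = ε·‖b‖·d = [-0.0024 0.0106]; solving A·Δx = δb gives ‖Δx‖ = 0.1535
relative error = 0.0036
tightness: 0.0036 against a bound of 0.2980 (unrounded ratio ≈ 0.0122)


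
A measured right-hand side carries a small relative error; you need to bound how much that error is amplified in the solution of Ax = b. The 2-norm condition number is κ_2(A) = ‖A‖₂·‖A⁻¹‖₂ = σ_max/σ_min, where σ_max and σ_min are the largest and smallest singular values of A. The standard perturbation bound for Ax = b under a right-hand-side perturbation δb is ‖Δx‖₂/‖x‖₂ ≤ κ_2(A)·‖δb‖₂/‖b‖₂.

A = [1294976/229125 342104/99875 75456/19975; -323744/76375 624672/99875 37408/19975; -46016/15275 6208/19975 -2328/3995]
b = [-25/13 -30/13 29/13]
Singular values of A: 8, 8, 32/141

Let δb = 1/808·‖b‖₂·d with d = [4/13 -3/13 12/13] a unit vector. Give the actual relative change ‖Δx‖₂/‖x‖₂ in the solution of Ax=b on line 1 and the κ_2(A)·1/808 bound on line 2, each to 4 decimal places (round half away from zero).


0.0023
0.0436

from the listed singular values, σ₁ = 8, σ_n = 32/141
κ_2(A) = 8 / (32/141) = 35.2500
bound on ‖Δx‖/‖x‖: κ·ε = 35.2500·1/808 = 0.0436
solve Ax = b  →  x = [-2.5875 -4.2956 7.2574]
2-norm of b is 3.7417; of x, 8.8214
re-solving with b+δb shifts x by Δx of norm 0.0204
dividing the unrounded norms, ‖Δx‖/‖x‖ = 0.0023
so the bound overstates the realised error by a factor of ≈ 18.8609 (computed from the unrounded values)


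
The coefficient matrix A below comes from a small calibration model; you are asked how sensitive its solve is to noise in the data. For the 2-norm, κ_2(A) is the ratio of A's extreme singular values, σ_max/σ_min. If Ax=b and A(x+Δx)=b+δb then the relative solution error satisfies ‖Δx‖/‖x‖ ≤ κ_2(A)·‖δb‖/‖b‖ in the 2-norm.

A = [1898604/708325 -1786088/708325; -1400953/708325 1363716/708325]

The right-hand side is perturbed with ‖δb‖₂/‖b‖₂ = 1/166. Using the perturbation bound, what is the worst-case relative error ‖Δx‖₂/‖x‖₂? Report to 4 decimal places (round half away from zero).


0.7357

AᵀA = [222694658281/20068972225 -8482521348/802758889; -8482521348/802758889 201993266896/20068972225]; tr = 504979697/23863225, det = 17909824/596580625
λ_max, λ_min = (504979697/23863225 ± √10197444503865609/22778140296025)/2 = 529/25, 33856/23863225
κ_2(A) = √(λ_max/λ_min) = √((529/25) / (33856/23863225)) = 122.1250
κ_2(A)·‖δb‖/‖b‖ = 0.7357


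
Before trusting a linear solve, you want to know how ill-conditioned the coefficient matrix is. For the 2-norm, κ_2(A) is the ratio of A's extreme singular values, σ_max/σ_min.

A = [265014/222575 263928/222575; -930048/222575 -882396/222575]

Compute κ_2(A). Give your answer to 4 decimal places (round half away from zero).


AᵀA = [1496354724/79263409 1424984400/79263409; 1424984400/79263409 1357249104/79263409]; tr = 3393108/94249, det = 5184/94249
solving λ² − 3393108/94249·λ + 5184/94249 = 0 gives λ = 36, 144/94249
so κ_2 = √(36 / (144/94249)) = 153.5000

153.5000
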